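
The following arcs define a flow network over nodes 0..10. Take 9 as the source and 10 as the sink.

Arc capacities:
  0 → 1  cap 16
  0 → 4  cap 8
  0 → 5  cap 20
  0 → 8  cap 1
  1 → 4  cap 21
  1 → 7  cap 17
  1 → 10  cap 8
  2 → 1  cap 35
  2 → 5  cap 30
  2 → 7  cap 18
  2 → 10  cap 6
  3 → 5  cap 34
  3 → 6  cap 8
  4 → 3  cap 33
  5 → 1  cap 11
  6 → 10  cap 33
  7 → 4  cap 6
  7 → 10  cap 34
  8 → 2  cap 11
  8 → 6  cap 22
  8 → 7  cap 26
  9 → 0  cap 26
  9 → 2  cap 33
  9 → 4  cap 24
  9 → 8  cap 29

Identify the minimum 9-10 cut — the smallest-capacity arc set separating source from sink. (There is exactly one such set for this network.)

Min-cut arcs: {(1,10), (2,10), (3,6), (7,10), (8,6)} (total capacity 78)

augment #1: 9→2→10 push 6
augment #2: 9→0→1→10 push 8
augment #3: 9→2→7→10 push 18
augment #4: 9→8→6→10 push 22
augment #5: 9→8→7→10 push 7
augment #6: 9→0→1→7→10 push 8
augment #7: 9→0→8→7→10 push 1
augment #8: 9→4→3→6→10 push 8
max flow = 78; residual-reachable set from 9 gives S-side
cut edges (S→T): {(1,10), (2,10), (3,6), (7,10), (8,6)} total cap 78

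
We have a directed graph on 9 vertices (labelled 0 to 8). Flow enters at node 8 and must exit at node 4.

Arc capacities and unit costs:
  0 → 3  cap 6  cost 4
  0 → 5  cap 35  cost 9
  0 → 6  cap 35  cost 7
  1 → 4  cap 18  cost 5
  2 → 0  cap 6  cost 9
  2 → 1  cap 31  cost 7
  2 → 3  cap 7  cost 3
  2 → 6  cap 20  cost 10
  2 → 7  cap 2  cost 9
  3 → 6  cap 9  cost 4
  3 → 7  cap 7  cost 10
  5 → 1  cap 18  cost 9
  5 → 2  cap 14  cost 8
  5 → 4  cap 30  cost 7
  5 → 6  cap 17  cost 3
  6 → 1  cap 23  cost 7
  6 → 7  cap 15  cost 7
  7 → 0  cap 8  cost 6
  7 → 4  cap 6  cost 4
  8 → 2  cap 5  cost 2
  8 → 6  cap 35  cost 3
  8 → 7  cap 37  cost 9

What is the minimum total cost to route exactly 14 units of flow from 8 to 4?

shortest-cost path #1: 8→7→4 push 6 @ unit cost 13 (adds 78)
shortest-cost path #2: 8→2→1→4 push 5 @ unit cost 14 (adds 70)
shortest-cost path #3: 8→6→1→4 push 3 @ unit cost 15 (adds 45)
total cost = 193

Minimum cost for 14 units: 193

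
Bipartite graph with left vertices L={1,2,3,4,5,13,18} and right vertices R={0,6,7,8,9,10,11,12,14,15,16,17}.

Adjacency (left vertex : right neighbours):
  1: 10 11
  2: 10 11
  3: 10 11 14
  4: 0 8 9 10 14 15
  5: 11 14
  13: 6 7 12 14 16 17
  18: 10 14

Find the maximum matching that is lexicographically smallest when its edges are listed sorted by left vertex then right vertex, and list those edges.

|M| = 5 (so the lex-smallest maximum matching has 5 edges)
process left vertices in ascending order; for each, take the smallest-labelled available neighbour that still permits 5 edges overall, or leave it unmatched if none does
lex-smallest matching: {1-10, 2-11, 3-14, 4-0, 13-6}

Lex-smallest maximum matching: {(1,10), (2,11), (3,14), (4,0), (13,6)}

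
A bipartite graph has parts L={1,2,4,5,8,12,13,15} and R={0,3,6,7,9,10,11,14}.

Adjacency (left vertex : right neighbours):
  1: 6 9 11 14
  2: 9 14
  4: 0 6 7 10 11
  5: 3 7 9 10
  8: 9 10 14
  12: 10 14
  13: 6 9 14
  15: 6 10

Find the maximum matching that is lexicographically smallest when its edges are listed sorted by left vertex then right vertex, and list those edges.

|M| = 7 (so the lex-smallest maximum matching has 7 edges)
process left vertices in ascending order; for each, take the smallest-labelled available neighbour that still permits 7 edges overall, or leave it unmatched if none does
lex-smallest matching: {1-11, 2-9, 4-0, 5-3, 8-10, 12-14, 13-6}

Lex-smallest maximum matching: {(1,11), (2,9), (4,0), (5,3), (8,10), (12,14), (13,6)}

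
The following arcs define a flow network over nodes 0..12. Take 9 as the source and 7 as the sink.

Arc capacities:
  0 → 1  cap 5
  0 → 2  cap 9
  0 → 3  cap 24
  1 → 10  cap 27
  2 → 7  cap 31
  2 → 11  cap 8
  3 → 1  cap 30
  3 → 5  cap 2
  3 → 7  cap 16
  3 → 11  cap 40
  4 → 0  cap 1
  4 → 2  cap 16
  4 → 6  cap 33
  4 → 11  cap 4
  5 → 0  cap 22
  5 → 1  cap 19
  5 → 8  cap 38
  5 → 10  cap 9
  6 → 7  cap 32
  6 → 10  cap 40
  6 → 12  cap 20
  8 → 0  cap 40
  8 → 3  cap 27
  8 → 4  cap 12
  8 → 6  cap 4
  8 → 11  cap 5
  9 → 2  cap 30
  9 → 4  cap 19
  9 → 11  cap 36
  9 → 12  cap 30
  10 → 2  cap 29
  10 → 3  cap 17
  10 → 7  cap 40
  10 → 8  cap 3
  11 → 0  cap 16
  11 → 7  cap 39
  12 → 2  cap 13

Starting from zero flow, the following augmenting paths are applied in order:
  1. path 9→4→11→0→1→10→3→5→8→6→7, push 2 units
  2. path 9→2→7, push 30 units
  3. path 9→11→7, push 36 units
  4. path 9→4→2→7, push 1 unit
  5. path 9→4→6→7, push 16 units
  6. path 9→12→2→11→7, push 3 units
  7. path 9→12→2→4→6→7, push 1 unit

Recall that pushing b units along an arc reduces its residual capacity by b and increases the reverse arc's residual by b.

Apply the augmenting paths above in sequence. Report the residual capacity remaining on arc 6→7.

after path 1 (9→4→11→0→1→10→3→5→8→6→7, push 2): res(6,7)=30
after path 2 (9→2→7, push 30): res(6,7)=30
after path 3 (9→11→7, push 36): res(6,7)=30
after path 4 (9→4→2→7, push 1): res(6,7)=30
after path 5 (9→4→6→7, push 16): res(6,7)=14
after path 6 (9→12→2→11→7, push 3): res(6,7)=14
after path 7 (9→12→2→4→6→7, push 1): res(6,7)=13

Residual capacity of (6,7): 13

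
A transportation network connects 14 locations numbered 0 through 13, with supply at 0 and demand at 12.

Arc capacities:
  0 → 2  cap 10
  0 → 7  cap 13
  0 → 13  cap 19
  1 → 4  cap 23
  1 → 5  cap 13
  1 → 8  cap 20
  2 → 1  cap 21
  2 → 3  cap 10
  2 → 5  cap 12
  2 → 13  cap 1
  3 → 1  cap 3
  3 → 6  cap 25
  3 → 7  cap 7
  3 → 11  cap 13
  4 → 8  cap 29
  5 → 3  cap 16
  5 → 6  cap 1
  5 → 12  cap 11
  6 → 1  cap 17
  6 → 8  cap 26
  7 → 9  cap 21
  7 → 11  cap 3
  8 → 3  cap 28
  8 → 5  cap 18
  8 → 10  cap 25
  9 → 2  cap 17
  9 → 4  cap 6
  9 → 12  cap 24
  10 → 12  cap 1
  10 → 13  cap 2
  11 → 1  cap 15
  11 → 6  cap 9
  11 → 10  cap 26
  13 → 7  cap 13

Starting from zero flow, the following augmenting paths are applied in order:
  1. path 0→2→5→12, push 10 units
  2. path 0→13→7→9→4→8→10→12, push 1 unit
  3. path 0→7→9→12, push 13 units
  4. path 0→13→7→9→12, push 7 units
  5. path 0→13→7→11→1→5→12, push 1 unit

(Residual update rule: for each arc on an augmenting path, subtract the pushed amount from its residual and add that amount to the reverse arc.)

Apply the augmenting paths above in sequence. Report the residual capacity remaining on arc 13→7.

after path 1 (0→2→5→12, push 10): res(13,7)=13
after path 2 (0→13→7→9→4→8→10→12, push 1): res(13,7)=12
after path 3 (0→7→9→12, push 13): res(13,7)=12
after path 4 (0→13→7→9→12, push 7): res(13,7)=5
after path 5 (0→13→7→11→1→5→12, push 1): res(13,7)=4

Residual capacity of (13,7): 4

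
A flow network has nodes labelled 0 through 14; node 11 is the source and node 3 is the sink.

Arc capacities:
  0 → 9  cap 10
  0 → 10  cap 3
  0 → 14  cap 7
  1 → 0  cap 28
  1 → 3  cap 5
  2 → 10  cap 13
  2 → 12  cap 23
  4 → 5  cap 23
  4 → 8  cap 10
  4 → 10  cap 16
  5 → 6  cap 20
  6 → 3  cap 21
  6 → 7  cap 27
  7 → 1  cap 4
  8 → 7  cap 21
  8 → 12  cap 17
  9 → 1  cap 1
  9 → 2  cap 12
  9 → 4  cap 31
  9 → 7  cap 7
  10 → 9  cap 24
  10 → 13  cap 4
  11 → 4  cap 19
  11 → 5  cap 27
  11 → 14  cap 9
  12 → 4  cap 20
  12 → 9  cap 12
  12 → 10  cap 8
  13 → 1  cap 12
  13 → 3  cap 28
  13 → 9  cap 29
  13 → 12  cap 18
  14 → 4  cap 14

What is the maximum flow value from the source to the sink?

Maximum flow value: 29

augment #1: 11→5→6→3 bottleneck 20, total now 20
augment #2: 11→4→10→13→3 bottleneck 4, total now 24
augment #3: 11→4→8→7→1→3 bottleneck 4, total now 28
augment #4: 11→4→10→9→1→3 bottleneck 1, total now 29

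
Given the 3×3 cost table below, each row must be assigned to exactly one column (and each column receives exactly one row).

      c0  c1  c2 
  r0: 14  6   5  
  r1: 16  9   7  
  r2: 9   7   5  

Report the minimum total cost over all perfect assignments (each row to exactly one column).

Minimum assignment cost: 22

optimal assignment: row0→col1 (cost 6), row1→col2 (cost 7), row2→col0 (cost 9)
total = 6 + 7 + 9 = 22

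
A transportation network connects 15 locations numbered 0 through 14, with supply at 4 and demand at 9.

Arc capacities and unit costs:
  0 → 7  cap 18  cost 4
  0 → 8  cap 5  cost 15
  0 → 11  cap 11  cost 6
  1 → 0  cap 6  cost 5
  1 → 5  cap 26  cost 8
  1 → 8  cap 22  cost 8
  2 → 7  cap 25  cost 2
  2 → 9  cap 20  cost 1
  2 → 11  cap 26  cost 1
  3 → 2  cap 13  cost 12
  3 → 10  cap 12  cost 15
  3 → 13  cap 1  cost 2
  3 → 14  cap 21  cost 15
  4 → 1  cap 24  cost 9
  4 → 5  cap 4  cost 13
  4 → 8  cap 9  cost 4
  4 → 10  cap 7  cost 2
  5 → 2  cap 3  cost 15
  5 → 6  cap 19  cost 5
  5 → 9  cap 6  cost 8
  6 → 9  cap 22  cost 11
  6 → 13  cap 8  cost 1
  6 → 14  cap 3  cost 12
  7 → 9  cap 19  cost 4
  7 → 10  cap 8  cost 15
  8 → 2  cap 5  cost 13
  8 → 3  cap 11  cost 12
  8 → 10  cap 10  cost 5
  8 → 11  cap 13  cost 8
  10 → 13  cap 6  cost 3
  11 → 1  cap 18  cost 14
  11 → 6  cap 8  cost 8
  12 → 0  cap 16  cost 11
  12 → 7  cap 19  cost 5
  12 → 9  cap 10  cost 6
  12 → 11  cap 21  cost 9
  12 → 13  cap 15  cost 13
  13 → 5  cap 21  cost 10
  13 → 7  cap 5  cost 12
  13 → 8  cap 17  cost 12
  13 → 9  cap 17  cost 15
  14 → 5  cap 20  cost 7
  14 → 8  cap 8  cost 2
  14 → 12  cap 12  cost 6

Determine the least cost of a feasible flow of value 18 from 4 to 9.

Minimum cost for 18 units: 360

shortest-cost path #1: 4→8→2→9 push 5 @ unit cost 18 (adds 90)
shortest-cost path #2: 4→10→13→9 push 6 @ unit cost 20 (adds 120)
shortest-cost path #3: 4→5→9 push 4 @ unit cost 21 (adds 84)
shortest-cost path #4: 4→1→0→7→9 push 3 @ unit cost 22 (adds 66)
total cost = 360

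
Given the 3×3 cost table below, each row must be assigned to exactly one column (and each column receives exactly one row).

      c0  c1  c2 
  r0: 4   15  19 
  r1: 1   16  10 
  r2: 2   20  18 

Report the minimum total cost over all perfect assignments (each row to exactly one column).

optimal assignment: row0→col1 (cost 15), row1→col2 (cost 10), row2→col0 (cost 2)
total = 15 + 10 + 2 = 27

Minimum assignment cost: 27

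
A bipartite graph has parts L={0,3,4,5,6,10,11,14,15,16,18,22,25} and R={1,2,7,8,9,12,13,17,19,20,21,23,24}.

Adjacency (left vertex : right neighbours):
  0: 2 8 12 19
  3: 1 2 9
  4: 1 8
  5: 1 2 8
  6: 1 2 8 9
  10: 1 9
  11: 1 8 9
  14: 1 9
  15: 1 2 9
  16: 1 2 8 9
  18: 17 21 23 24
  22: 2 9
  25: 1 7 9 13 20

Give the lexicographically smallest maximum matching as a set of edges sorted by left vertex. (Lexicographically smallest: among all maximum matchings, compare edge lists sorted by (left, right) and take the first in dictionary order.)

|M| = 7 (so the lex-smallest maximum matching has 7 edges)
process left vertices in ascending order; for each, take the smallest-labelled available neighbour that still permits 7 edges overall, or leave it unmatched if none does
lex-smallest matching: {0-12, 3-1, 4-8, 5-2, 6-9, 18-17, 25-7}

Lex-smallest maximum matching: {(0,12), (3,1), (4,8), (5,2), (6,9), (18,17), (25,7)}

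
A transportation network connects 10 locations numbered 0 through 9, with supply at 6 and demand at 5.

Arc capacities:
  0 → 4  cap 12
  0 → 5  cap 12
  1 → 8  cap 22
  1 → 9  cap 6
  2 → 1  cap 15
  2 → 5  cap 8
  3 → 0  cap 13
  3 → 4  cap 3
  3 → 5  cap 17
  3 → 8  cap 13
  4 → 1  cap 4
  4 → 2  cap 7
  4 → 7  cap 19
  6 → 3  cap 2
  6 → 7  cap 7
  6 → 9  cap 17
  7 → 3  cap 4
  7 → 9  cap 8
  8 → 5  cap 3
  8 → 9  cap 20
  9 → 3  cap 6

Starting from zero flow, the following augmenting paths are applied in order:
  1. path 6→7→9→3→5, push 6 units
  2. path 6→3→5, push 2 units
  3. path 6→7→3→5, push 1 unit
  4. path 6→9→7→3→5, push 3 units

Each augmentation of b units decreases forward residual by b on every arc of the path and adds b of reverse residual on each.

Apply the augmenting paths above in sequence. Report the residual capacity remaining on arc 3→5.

Residual capacity of (3,5): 5

after path 1 (6→7→9→3→5, push 6): res(3,5)=11
after path 2 (6→3→5, push 2): res(3,5)=9
after path 3 (6→7→3→5, push 1): res(3,5)=8
after path 4 (6→9→7→3→5, push 3): res(3,5)=5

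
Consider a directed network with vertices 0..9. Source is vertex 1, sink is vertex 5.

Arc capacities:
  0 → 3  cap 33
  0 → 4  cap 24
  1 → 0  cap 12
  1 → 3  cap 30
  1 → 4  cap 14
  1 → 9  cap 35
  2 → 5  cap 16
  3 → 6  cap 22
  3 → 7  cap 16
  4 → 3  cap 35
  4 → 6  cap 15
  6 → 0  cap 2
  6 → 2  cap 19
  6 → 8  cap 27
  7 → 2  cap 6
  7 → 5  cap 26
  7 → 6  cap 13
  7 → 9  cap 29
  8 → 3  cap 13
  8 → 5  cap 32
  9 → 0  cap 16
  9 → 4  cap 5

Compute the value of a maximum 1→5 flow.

Maximum flow value: 53

augment #1: 1→3→7→5 bottleneck 16, total now 16
augment #2: 1→3→6→2→5 bottleneck 14, total now 30
augment #3: 1→4→6→2→5 bottleneck 2, total now 32
augment #4: 1→4→6→8→5 bottleneck 12, total now 44
augment #5: 1→0→3→6→8→5 bottleneck 8, total now 52
augment #6: 1→0→4→6→8→5 bottleneck 1, total now 53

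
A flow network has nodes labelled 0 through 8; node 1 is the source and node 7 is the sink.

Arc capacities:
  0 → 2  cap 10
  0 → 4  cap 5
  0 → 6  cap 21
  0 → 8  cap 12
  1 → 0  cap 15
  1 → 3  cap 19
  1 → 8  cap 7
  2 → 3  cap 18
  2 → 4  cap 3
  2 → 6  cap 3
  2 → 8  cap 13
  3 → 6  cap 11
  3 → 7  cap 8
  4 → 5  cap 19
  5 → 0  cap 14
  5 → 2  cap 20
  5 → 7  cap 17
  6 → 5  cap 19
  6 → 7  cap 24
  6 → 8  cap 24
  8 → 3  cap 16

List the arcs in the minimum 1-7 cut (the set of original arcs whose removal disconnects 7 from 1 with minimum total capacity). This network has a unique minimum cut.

Min-cut arcs: {(1,0), (3,6), (3,7)} (total capacity 34)

augment #1: 1→3→7 push 8
augment #2: 1→0→6→7 push 15
augment #3: 1→3→6→7 push 9
augment #4: 1→3→6→5→7 push 2
max flow = 34; residual-reachable set from 1 gives S-side
cut edges (S→T): {(1,0), (3,6), (3,7)} total cap 34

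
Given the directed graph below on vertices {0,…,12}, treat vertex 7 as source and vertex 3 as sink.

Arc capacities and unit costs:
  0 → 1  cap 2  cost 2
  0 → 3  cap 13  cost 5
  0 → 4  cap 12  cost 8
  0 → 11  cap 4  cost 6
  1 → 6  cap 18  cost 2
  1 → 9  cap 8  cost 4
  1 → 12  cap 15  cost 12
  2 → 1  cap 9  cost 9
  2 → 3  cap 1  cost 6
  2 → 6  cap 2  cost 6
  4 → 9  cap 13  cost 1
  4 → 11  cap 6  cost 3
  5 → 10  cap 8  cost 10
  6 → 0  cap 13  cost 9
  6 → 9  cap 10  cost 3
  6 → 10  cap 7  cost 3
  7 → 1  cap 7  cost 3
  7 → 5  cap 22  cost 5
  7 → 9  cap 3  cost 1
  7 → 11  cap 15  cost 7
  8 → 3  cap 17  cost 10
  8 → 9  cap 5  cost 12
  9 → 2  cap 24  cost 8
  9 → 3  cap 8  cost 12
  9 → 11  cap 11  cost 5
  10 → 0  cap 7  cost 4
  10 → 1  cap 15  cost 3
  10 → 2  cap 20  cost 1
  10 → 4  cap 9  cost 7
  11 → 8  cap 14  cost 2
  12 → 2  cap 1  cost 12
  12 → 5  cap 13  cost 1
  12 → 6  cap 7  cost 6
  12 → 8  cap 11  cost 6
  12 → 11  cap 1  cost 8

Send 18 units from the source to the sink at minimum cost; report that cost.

Minimum cost for 18 units: 308

shortest-cost path #1: 7→9→3 push 3 @ unit cost 13 (adds 39)
shortest-cost path #2: 7→1→6→10→2→3 push 1 @ unit cost 15 (adds 15)
shortest-cost path #3: 7→1→6→10→0→3 push 6 @ unit cost 17 (adds 102)
shortest-cost path #4: 7→11→8→3 push 8 @ unit cost 19 (adds 152)
total cost = 308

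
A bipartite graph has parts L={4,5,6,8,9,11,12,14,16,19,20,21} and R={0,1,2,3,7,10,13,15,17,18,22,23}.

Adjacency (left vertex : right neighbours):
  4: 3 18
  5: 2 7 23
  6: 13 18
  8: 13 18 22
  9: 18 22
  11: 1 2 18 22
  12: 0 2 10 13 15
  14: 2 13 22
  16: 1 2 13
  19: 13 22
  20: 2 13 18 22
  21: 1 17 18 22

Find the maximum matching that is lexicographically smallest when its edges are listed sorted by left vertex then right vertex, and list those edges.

Lex-smallest maximum matching: {(4,3), (5,7), (6,13), (8,18), (9,22), (11,1), (12,0), (14,2), (21,17)}

|M| = 9 (so the lex-smallest maximum matching has 9 edges)
process left vertices in ascending order; for each, take the smallest-labelled available neighbour that still permits 9 edges overall, or leave it unmatched if none does
lex-smallest matching: {4-3, 5-7, 6-13, 8-18, 9-22, 11-1, 12-0, 14-2, 21-17}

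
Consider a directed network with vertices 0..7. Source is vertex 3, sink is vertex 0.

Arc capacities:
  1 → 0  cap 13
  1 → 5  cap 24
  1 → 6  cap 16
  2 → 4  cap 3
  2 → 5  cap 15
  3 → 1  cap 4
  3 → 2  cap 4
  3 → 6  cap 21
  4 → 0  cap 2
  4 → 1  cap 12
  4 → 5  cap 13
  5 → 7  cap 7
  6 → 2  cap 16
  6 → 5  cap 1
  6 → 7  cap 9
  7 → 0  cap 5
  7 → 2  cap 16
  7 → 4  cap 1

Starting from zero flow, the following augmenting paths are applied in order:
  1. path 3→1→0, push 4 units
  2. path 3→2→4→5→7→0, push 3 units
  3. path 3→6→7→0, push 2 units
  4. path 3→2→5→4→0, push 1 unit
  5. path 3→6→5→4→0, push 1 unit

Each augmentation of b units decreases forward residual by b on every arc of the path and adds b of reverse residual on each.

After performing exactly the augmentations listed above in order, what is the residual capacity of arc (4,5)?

after path 1 (3→1→0, push 4): res(4,5)=13
after path 2 (3→2→4→5→7→0, push 3): res(4,5)=10
after path 3 (3→6→7→0, push 2): res(4,5)=10
after path 4 (3→2→5→4→0, push 1): res(4,5)=11
after path 5 (3→6→5→4→0, push 1): res(4,5)=12

Residual capacity of (4,5): 12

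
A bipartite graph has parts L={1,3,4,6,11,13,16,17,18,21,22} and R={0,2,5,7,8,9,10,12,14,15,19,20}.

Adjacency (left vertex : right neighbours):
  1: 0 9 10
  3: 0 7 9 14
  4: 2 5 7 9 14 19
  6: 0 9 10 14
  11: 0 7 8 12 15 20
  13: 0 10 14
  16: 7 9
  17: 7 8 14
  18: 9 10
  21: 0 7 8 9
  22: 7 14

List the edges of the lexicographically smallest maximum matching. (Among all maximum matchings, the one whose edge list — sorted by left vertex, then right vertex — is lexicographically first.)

Lex-smallest maximum matching: {(1,0), (3,7), (4,2), (6,9), (11,12), (13,10), (17,8), (22,14)}

|M| = 8 (so the lex-smallest maximum matching has 8 edges)
process left vertices in ascending order; for each, take the smallest-labelled available neighbour that still permits 8 edges overall, or leave it unmatched if none does
lex-smallest matching: {1-0, 3-7, 4-2, 6-9, 11-12, 13-10, 17-8, 22-14}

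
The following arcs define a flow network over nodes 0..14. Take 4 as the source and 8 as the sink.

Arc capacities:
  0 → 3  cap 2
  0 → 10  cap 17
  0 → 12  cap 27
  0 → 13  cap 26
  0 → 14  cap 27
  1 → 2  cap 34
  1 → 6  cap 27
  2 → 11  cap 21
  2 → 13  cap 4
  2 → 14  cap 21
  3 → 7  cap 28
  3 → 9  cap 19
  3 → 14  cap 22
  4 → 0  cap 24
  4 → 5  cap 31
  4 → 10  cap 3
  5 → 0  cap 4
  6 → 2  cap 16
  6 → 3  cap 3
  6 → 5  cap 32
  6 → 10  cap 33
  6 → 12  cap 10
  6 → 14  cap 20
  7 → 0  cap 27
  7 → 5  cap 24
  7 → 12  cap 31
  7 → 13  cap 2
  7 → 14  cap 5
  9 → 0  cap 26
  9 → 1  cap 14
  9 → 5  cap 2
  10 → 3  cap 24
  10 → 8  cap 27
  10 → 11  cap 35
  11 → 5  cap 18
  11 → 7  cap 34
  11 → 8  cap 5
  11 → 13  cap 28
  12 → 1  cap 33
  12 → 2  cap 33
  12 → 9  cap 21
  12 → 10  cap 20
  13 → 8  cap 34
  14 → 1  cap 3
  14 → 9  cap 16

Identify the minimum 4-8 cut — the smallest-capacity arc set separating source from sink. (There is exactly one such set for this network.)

Min-cut arcs: {(4,0), (4,10), (5,0)} (total capacity 31)

augment #1: 4→10→8 push 3
augment #2: 4→0→10→8 push 17
augment #3: 4→0→13→8 push 7
augment #4: 4→5→0→13→8 push 4
max flow = 31; residual-reachable set from 4 gives S-side
cut edges (S→T): {(4,0), (4,10), (5,0)} total cap 31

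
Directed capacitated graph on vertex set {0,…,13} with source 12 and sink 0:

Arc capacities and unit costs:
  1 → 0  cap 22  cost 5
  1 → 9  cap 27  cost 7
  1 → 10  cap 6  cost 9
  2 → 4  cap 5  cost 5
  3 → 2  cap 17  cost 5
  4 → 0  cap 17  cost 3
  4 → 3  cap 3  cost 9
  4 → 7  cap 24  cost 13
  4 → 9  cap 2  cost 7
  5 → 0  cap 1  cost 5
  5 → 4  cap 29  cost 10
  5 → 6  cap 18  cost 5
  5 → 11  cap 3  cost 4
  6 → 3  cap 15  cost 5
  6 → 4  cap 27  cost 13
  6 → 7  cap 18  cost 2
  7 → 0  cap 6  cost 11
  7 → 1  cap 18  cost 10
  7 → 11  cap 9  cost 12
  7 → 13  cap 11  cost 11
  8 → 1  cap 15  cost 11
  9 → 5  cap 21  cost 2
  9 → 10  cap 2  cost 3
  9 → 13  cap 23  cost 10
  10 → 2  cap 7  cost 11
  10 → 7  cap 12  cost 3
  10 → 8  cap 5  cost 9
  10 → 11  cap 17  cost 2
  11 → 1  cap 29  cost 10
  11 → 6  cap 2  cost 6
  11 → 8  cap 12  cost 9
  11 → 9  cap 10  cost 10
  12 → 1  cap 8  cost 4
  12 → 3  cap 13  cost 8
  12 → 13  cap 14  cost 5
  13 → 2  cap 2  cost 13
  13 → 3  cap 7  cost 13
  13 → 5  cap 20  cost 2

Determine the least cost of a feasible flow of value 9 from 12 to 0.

shortest-cost path #1: 12→1→0 push 8 @ unit cost 9 (adds 72)
shortest-cost path #2: 12→13→5→0 push 1 @ unit cost 12 (adds 12)
total cost = 84

Minimum cost for 9 units: 84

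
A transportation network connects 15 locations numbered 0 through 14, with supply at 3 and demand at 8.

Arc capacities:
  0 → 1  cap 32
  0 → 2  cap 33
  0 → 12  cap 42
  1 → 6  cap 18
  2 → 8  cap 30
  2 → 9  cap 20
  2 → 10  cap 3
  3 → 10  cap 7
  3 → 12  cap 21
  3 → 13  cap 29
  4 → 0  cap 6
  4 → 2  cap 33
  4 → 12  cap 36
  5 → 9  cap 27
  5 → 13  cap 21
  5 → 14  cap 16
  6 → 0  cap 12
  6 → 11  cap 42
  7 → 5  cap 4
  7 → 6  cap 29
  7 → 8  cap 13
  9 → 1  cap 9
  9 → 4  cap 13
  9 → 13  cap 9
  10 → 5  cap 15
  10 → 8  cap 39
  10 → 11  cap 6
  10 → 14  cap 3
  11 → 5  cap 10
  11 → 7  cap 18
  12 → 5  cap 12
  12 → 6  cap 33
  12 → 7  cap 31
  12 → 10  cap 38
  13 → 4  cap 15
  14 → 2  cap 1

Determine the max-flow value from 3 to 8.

augment #1: 3→10→8 bottleneck 7, total now 7
augment #2: 3→12→7→8 bottleneck 13, total now 20
augment #3: 3→12→10→8 bottleneck 8, total now 28
augment #4: 3→13→4→2→8 bottleneck 15, total now 43

Maximum flow value: 43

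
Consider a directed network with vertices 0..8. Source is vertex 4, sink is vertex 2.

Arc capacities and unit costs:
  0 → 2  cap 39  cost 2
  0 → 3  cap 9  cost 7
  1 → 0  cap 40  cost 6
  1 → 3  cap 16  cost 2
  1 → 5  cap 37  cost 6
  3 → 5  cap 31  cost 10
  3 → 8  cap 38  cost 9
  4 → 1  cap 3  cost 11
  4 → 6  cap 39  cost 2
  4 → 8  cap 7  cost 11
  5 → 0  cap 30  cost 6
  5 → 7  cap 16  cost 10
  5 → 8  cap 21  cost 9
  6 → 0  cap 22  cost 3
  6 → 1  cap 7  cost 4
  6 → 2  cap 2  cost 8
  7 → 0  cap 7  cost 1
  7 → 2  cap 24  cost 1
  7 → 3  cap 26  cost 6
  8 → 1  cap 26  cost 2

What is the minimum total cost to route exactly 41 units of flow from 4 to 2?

shortest-cost path #1: 4→6→0→2 push 22 @ unit cost 7 (adds 154)
shortest-cost path #2: 4→6→2 push 2 @ unit cost 10 (adds 20)
shortest-cost path #3: 4→6→1→0→2 push 7 @ unit cost 14 (adds 98)
shortest-cost path #4: 4→1→0→2 push 3 @ unit cost 19 (adds 57)
shortest-cost path #5: 4→8→1→0→2 push 7 @ unit cost 21 (adds 147)
total cost = 476

Minimum cost for 41 units: 476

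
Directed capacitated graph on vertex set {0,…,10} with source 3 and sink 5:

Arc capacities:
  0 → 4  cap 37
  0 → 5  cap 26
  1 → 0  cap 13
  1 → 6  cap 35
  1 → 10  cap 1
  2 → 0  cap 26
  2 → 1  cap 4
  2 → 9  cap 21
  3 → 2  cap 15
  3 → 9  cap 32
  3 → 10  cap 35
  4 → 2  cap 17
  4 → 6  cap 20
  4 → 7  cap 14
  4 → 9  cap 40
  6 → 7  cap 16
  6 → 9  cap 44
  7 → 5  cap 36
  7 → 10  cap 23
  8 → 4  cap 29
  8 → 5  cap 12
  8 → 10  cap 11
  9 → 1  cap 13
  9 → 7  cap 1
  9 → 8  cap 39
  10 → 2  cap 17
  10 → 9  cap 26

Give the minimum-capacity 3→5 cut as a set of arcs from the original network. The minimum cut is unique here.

augment #1: 3→2→0→5 push 15
augment #2: 3→9→7→5 push 1
augment #3: 3→9→8→5 push 12
augment #4: 3→9→1→0→5 push 11
augment #5: 3→9→1→6→7→5 push 2
augment #6: 3→9→8→4→7→5 push 6
augment #7: 3→10→2→0→4→7→5 push 8
augment #8: 3→10→2→1→6→7→5 push 4
augment #9: 3→10→2→0→1→6→7→5 push 3
augment #10: 3→10→9→8→4→6→7→5 push 7
max flow = 69; residual-reachable set from 3 gives S-side
cut edges (S→T): {(0,5), (4,7), (6,7), (8,5), (9,7)} total cap 69

Min-cut arcs: {(0,5), (4,7), (6,7), (8,5), (9,7)} (total capacity 69)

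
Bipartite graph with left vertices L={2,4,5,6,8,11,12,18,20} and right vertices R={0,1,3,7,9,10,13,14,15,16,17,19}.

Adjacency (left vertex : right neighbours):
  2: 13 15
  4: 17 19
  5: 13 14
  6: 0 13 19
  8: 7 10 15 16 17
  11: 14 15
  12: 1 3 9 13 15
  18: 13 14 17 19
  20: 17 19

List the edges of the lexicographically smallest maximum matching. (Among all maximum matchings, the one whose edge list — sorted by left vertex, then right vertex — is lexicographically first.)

Lex-smallest maximum matching: {(2,13), (4,17), (5,14), (6,0), (8,7), (11,15), (12,1), (18,19)}

|M| = 8 (so the lex-smallest maximum matching has 8 edges)
process left vertices in ascending order; for each, take the smallest-labelled available neighbour that still permits 8 edges overall, or leave it unmatched if none does
lex-smallest matching: {2-13, 4-17, 5-14, 6-0, 8-7, 11-15, 12-1, 18-19}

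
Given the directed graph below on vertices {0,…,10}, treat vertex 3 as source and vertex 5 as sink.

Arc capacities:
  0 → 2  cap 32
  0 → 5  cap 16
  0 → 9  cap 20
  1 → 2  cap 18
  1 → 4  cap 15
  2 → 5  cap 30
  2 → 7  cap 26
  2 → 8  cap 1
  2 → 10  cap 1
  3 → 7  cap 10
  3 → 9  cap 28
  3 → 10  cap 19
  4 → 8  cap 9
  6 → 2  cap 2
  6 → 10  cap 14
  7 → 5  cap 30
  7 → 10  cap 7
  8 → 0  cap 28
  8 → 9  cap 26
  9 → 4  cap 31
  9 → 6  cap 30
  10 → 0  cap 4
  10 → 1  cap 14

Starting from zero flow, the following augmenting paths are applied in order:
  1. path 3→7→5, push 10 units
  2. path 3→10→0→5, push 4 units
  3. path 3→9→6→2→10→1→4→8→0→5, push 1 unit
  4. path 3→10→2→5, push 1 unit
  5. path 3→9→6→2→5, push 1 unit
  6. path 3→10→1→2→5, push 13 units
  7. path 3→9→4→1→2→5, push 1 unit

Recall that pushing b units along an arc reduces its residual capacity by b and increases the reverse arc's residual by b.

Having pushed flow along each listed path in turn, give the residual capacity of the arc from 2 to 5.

after path 1 (3→7→5, push 10): res(2,5)=30
after path 2 (3→10→0→5, push 4): res(2,5)=30
after path 3 (3→9→6→2→10→1→4→8→0→5, push 1): res(2,5)=30
after path 4 (3→10→2→5, push 1): res(2,5)=29
after path 5 (3→9→6→2→5, push 1): res(2,5)=28
after path 6 (3→10→1→2→5, push 13): res(2,5)=15
after path 7 (3→9→4→1→2→5, push 1): res(2,5)=14

Residual capacity of (2,5): 14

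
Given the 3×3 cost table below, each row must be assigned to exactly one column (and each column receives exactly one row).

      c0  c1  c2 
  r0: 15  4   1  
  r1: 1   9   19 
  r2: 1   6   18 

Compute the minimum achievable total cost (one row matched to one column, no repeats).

Minimum assignment cost: 8

optimal assignment: row0→col2 (cost 1), row1→col0 (cost 1), row2→col1 (cost 6)
total = 1 + 1 + 6 = 8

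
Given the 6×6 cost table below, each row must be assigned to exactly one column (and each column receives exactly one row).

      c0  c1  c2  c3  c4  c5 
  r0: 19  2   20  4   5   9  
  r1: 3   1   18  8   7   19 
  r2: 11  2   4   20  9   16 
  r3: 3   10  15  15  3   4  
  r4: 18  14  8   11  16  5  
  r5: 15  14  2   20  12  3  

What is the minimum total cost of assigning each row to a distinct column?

optimal assignment: row0→col3 (cost 4), row1→col0 (cost 3), row2→col1 (cost 2), row3→col4 (cost 3), row4→col5 (cost 5), row5→col2 (cost 2)
total = 4 + 3 + 2 + 3 + 5 + 2 = 19

Minimum assignment cost: 19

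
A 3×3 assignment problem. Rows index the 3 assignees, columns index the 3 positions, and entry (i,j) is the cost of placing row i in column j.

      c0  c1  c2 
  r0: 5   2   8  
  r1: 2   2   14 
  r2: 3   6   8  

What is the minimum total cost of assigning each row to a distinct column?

Minimum assignment cost: 12

optimal assignment: row0→col1 (cost 2), row1→col0 (cost 2), row2→col2 (cost 8)
total = 2 + 2 + 8 = 12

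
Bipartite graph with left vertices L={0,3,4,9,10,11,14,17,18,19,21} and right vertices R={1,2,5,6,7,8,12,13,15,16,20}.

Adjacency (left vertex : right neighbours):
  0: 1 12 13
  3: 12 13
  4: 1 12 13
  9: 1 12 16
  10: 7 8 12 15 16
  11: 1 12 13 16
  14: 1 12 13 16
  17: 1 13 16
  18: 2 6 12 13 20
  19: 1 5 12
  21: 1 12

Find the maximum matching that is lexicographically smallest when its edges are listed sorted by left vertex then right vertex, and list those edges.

|M| = 7 (so the lex-smallest maximum matching has 7 edges)
process left vertices in ascending order; for each, take the smallest-labelled available neighbour that still permits 7 edges overall, or leave it unmatched if none does
lex-smallest matching: {0-1, 3-12, 4-13, 9-16, 10-7, 18-2, 19-5}

Lex-smallest maximum matching: {(0,1), (3,12), (4,13), (9,16), (10,7), (18,2), (19,5)}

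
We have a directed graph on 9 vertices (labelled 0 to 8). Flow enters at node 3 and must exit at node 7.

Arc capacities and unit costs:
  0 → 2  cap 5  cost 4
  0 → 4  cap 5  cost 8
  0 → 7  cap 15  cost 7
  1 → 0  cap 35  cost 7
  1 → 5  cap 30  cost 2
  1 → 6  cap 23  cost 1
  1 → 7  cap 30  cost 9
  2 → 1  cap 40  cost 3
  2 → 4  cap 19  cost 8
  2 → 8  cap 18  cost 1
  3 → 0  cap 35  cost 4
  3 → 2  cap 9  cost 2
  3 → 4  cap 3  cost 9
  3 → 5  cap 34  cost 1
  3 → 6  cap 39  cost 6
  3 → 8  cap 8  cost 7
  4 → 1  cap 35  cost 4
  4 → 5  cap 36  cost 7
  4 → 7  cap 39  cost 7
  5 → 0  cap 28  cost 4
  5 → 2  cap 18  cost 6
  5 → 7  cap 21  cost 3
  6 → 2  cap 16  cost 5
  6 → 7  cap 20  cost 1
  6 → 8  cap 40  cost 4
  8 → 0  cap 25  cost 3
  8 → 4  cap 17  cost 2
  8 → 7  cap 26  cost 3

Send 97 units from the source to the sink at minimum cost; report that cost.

Minimum cost for 97 units: 898

shortest-cost path #1: 3→5→7 push 21 @ unit cost 4 (adds 84)
shortest-cost path #2: 3→2→8→7 push 9 @ unit cost 6 (adds 54)
shortest-cost path #3: 3→6→7 push 20 @ unit cost 7 (adds 140)
shortest-cost path #4: 3→8→7 push 8 @ unit cost 10 (adds 80)
shortest-cost path #5: 3→0→7 push 15 @ unit cost 11 (adds 165)
shortest-cost path #6: 3→5→2→8→7 push 9 @ unit cost 11 (adds 99)
shortest-cost path #7: 3→4→7 push 3 @ unit cost 16 (adds 48)
shortest-cost path #8: 3→6→8→4→7 push 12 @ unit cost 19 (adds 228)
total cost = 898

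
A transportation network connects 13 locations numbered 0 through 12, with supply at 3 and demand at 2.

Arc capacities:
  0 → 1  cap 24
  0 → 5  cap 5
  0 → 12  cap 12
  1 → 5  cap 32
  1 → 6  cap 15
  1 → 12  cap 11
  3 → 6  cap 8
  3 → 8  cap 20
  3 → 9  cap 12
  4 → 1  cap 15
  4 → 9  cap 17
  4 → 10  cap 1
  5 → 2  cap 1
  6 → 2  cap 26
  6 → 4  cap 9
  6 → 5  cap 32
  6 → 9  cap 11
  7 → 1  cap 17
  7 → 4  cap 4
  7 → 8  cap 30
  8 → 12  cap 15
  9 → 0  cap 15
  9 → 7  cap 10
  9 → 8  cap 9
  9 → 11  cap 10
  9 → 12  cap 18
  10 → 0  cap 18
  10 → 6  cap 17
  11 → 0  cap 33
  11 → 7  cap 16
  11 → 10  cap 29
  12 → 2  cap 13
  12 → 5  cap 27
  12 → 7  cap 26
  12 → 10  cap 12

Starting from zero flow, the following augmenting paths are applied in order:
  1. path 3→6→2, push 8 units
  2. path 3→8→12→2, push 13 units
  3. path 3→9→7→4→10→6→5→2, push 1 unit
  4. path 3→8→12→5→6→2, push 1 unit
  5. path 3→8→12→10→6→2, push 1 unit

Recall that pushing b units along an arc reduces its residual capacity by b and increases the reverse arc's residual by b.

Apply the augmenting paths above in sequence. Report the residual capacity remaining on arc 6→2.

after path 1 (3→6→2, push 8): res(6,2)=18
after path 2 (3→8→12→2, push 13): res(6,2)=18
after path 3 (3→9→7→4→10→6→5→2, push 1): res(6,2)=18
after path 4 (3→8→12→5→6→2, push 1): res(6,2)=17
after path 5 (3→8→12→10→6→2, push 1): res(6,2)=16

Residual capacity of (6,2): 16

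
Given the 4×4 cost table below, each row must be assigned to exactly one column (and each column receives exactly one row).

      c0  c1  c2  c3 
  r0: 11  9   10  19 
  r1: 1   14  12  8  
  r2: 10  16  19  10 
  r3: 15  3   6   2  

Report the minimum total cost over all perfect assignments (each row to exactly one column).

optimal assignment: row0→col2 (cost 10), row1→col0 (cost 1), row2→col3 (cost 10), row3→col1 (cost 3)
total = 10 + 1 + 10 + 3 = 24

Minimum assignment cost: 24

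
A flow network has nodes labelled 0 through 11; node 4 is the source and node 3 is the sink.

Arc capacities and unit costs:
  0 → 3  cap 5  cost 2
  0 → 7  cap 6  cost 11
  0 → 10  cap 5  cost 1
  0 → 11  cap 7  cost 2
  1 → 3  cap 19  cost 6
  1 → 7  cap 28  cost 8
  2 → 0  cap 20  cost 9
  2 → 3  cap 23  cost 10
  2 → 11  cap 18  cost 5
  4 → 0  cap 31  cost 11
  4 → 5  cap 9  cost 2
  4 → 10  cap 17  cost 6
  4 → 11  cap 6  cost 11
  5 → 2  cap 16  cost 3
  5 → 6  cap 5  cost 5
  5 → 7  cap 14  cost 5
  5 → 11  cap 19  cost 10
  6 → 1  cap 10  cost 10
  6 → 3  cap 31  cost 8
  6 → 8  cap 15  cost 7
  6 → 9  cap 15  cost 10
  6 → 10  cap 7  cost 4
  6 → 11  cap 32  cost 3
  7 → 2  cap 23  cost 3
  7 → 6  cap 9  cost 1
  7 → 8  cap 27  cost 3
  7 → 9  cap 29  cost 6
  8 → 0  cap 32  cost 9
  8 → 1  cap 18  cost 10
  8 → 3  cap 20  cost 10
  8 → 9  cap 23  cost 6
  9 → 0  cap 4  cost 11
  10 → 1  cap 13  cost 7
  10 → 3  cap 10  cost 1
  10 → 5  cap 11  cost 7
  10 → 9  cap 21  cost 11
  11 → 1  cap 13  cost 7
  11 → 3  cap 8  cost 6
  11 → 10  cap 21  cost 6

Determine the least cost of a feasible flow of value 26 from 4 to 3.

shortest-cost path #1: 4→10→3 push 10 @ unit cost 7 (adds 70)
shortest-cost path #2: 4→0→3 push 5 @ unit cost 13 (adds 65)
shortest-cost path #3: 4→5→6→3 push 5 @ unit cost 15 (adds 75)
shortest-cost path #4: 4→5→2→3 push 4 @ unit cost 15 (adds 60)
shortest-cost path #5: 4→11→3 push 2 @ unit cost 17 (adds 34)
total cost = 304

Minimum cost for 26 units: 304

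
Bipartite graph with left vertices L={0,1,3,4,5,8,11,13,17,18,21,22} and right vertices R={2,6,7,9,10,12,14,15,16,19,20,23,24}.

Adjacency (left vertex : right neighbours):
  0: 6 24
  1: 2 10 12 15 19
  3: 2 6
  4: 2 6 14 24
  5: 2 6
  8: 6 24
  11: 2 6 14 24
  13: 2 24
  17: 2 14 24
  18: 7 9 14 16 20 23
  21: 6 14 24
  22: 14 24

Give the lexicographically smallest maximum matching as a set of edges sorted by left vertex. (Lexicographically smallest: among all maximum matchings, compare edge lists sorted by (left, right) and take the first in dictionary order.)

Lex-smallest maximum matching: {(0,6), (1,10), (3,2), (4,14), (8,24), (18,7)}

|M| = 6 (so the lex-smallest maximum matching has 6 edges)
process left vertices in ascending order; for each, take the smallest-labelled available neighbour that still permits 6 edges overall, or leave it unmatched if none does
lex-smallest matching: {0-6, 1-10, 3-2, 4-14, 8-24, 18-7}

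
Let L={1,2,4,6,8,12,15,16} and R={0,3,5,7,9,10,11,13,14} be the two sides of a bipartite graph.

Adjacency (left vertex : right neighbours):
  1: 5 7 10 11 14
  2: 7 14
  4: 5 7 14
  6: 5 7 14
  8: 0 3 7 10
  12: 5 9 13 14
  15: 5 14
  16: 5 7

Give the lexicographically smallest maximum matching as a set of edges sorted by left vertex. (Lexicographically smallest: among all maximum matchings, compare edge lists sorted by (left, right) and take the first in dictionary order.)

Lex-smallest maximum matching: {(1,10), (2,7), (4,5), (6,14), (8,0), (12,9)}

|M| = 6 (so the lex-smallest maximum matching has 6 edges)
process left vertices in ascending order; for each, take the smallest-labelled available neighbour that still permits 6 edges overall, or leave it unmatched if none does
lex-smallest matching: {1-10, 2-7, 4-5, 6-14, 8-0, 12-9}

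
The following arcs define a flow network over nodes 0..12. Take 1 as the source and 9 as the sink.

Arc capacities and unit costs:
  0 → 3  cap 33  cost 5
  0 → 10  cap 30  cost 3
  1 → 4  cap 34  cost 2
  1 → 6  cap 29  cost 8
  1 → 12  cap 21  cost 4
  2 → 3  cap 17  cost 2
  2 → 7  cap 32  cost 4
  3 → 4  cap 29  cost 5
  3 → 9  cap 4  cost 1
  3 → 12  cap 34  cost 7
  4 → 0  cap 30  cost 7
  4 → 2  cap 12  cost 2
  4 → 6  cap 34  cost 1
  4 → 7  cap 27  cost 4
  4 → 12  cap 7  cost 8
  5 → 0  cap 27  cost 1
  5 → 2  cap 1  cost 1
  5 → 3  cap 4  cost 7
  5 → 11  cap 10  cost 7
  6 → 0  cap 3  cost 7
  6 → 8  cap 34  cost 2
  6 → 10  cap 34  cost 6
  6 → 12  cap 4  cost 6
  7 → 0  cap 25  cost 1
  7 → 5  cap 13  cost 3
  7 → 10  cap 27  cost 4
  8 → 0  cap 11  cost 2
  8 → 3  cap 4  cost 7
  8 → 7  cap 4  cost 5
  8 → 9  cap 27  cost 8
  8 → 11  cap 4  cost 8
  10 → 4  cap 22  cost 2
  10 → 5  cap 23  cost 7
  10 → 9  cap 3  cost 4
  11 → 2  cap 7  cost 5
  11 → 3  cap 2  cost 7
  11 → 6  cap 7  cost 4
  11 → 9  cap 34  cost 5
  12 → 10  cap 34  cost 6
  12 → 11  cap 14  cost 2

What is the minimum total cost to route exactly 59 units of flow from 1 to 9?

shortest-cost path #1: 1→4→2→3→9 push 4 @ unit cost 7 (adds 28)
shortest-cost path #2: 1→12→11→9 push 14 @ unit cost 11 (adds 154)
shortest-cost path #3: 1→4→6→8→9 push 27 @ unit cost 13 (adds 351)
shortest-cost path #4: 1→4→6→10→9 push 3 @ unit cost 13 (adds 39)
shortest-cost path #5: 1→12→10→6→8→11→9 push 3 @ unit cost 19 (adds 57)
shortest-cost path #6: 1→6→8→11→9 push 1 @ unit cost 23 (adds 23)
shortest-cost path #7: 1→6→4→7→5→11→9 push 7 @ unit cost 26 (adds 182)
total cost = 834

Minimum cost for 59 units: 834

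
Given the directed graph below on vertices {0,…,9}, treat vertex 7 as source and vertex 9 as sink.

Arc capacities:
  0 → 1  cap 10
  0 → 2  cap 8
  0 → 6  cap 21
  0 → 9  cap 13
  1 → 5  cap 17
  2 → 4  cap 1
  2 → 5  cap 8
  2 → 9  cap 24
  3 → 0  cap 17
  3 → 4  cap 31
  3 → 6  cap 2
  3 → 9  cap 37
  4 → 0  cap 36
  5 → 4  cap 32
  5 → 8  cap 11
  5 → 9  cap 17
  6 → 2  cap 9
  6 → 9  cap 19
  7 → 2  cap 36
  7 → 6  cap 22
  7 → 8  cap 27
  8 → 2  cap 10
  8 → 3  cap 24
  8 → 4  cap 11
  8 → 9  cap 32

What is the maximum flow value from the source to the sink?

Maximum flow value: 79

augment #1: 7→2→9 bottleneck 24, total now 24
augment #2: 7→6→9 bottleneck 19, total now 43
augment #3: 7→8→9 bottleneck 27, total now 70
augment #4: 7→2→5→9 bottleneck 8, total now 78
augment #5: 7→2→4→0→9 bottleneck 1, total now 79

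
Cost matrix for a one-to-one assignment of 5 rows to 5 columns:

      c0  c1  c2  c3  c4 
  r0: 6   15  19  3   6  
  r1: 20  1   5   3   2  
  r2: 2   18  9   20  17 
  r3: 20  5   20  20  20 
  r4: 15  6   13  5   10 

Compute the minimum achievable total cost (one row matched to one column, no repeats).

optimal assignment: row0→col4 (cost 6), row1→col2 (cost 5), row2→col0 (cost 2), row3→col1 (cost 5), row4→col3 (cost 5)
total = 6 + 5 + 2 + 5 + 5 = 23

Minimum assignment cost: 23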